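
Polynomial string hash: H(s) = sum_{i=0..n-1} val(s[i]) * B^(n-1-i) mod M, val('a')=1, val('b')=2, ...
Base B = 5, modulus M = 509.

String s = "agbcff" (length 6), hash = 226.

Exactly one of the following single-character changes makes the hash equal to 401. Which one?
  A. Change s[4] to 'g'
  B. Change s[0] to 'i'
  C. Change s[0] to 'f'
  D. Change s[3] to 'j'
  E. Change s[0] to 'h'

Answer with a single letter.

Option A: s[4]='f'->'g', delta=(7-6)*5^1 mod 509 = 5, hash=226+5 mod 509 = 231
Option B: s[0]='a'->'i', delta=(9-1)*5^5 mod 509 = 59, hash=226+59 mod 509 = 285
Option C: s[0]='a'->'f', delta=(6-1)*5^5 mod 509 = 355, hash=226+355 mod 509 = 72
Option D: s[3]='c'->'j', delta=(10-3)*5^2 mod 509 = 175, hash=226+175 mod 509 = 401 <-- target
Option E: s[0]='a'->'h', delta=(8-1)*5^5 mod 509 = 497, hash=226+497 mod 509 = 214

Answer: D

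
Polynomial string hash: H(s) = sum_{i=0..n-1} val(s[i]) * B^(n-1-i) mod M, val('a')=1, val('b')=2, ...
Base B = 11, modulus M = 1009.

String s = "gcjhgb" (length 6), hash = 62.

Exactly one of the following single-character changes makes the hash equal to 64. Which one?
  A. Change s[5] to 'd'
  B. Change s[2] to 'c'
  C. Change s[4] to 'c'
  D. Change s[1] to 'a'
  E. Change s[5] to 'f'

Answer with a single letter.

Answer: A

Derivation:
Option A: s[5]='b'->'d', delta=(4-2)*11^0 mod 1009 = 2, hash=62+2 mod 1009 = 64 <-- target
Option B: s[2]='j'->'c', delta=(3-10)*11^3 mod 1009 = 773, hash=62+773 mod 1009 = 835
Option C: s[4]='g'->'c', delta=(3-7)*11^1 mod 1009 = 965, hash=62+965 mod 1009 = 18
Option D: s[1]='c'->'a', delta=(1-3)*11^4 mod 1009 = 988, hash=62+988 mod 1009 = 41
Option E: s[5]='b'->'f', delta=(6-2)*11^0 mod 1009 = 4, hash=62+4 mod 1009 = 66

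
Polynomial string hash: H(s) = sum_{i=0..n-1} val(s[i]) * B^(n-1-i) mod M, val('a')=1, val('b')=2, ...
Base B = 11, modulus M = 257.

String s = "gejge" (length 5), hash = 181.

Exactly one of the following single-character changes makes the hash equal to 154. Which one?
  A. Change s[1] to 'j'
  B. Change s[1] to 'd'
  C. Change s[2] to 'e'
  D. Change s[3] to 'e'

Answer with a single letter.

Answer: A

Derivation:
Option A: s[1]='e'->'j', delta=(10-5)*11^3 mod 257 = 230, hash=181+230 mod 257 = 154 <-- target
Option B: s[1]='e'->'d', delta=(4-5)*11^3 mod 257 = 211, hash=181+211 mod 257 = 135
Option C: s[2]='j'->'e', delta=(5-10)*11^2 mod 257 = 166, hash=181+166 mod 257 = 90
Option D: s[3]='g'->'e', delta=(5-7)*11^1 mod 257 = 235, hash=181+235 mod 257 = 159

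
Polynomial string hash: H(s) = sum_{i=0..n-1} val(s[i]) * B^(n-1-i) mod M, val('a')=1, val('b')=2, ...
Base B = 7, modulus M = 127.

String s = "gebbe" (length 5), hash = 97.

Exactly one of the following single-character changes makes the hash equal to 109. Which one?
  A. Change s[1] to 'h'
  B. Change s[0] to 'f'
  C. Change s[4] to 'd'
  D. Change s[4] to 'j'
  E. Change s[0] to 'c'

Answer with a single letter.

Answer: B

Derivation:
Option A: s[1]='e'->'h', delta=(8-5)*7^3 mod 127 = 13, hash=97+13 mod 127 = 110
Option B: s[0]='g'->'f', delta=(6-7)*7^4 mod 127 = 12, hash=97+12 mod 127 = 109 <-- target
Option C: s[4]='e'->'d', delta=(4-5)*7^0 mod 127 = 126, hash=97+126 mod 127 = 96
Option D: s[4]='e'->'j', delta=(10-5)*7^0 mod 127 = 5, hash=97+5 mod 127 = 102
Option E: s[0]='g'->'c', delta=(3-7)*7^4 mod 127 = 48, hash=97+48 mod 127 = 18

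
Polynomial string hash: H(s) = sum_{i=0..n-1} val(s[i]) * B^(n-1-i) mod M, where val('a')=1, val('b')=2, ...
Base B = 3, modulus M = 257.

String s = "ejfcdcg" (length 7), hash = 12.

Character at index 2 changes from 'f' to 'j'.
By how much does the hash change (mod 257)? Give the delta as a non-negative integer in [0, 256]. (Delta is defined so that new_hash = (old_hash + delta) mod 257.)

Delta formula: (val(new) - val(old)) * B^(n-1-k) mod M
  val('j') - val('f') = 10 - 6 = 4
  B^(n-1-k) = 3^4 mod 257 = 81
  Delta = 4 * 81 mod 257 = 67

Answer: 67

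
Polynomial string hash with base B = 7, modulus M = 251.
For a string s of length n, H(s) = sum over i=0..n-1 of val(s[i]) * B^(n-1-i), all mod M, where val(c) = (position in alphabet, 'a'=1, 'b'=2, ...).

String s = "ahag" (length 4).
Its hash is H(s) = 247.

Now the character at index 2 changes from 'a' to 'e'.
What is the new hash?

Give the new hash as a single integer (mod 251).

Answer: 24

Derivation:
val('a') = 1, val('e') = 5
Position k = 2, exponent = n-1-k = 1
B^1 mod M = 7^1 mod 251 = 7
Delta = (5 - 1) * 7 mod 251 = 28
New hash = (247 + 28) mod 251 = 24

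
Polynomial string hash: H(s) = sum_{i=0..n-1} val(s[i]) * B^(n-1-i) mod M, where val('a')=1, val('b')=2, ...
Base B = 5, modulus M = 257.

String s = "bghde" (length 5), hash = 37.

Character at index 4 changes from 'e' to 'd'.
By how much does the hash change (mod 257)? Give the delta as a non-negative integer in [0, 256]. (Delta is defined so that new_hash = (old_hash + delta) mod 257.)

Answer: 256

Derivation:
Delta formula: (val(new) - val(old)) * B^(n-1-k) mod M
  val('d') - val('e') = 4 - 5 = -1
  B^(n-1-k) = 5^0 mod 257 = 1
  Delta = -1 * 1 mod 257 = 256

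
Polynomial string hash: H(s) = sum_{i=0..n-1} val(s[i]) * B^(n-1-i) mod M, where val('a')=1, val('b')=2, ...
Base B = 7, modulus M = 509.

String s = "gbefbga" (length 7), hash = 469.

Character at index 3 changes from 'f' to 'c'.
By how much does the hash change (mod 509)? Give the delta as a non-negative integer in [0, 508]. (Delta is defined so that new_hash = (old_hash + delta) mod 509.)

Answer: 498

Derivation:
Delta formula: (val(new) - val(old)) * B^(n-1-k) mod M
  val('c') - val('f') = 3 - 6 = -3
  B^(n-1-k) = 7^3 mod 509 = 343
  Delta = -3 * 343 mod 509 = 498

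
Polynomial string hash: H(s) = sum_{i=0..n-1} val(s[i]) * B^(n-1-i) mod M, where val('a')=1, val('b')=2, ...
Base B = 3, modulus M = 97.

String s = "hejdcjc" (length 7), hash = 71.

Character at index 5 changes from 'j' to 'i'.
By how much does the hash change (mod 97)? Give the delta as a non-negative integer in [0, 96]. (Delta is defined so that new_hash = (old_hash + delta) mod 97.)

Answer: 94

Derivation:
Delta formula: (val(new) - val(old)) * B^(n-1-k) mod M
  val('i') - val('j') = 9 - 10 = -1
  B^(n-1-k) = 3^1 mod 97 = 3
  Delta = -1 * 3 mod 97 = 94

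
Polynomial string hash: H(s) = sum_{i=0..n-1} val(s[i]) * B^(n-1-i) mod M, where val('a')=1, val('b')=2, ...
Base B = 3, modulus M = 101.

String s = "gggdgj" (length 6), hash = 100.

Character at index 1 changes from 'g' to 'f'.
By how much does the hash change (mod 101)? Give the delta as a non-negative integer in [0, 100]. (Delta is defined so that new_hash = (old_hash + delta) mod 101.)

Delta formula: (val(new) - val(old)) * B^(n-1-k) mod M
  val('f') - val('g') = 6 - 7 = -1
  B^(n-1-k) = 3^4 mod 101 = 81
  Delta = -1 * 81 mod 101 = 20

Answer: 20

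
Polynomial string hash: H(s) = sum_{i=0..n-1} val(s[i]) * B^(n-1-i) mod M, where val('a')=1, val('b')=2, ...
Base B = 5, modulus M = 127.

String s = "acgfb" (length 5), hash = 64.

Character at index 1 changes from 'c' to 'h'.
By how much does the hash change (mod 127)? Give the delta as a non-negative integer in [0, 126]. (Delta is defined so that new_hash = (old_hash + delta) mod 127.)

Answer: 117

Derivation:
Delta formula: (val(new) - val(old)) * B^(n-1-k) mod M
  val('h') - val('c') = 8 - 3 = 5
  B^(n-1-k) = 5^3 mod 127 = 125
  Delta = 5 * 125 mod 127 = 117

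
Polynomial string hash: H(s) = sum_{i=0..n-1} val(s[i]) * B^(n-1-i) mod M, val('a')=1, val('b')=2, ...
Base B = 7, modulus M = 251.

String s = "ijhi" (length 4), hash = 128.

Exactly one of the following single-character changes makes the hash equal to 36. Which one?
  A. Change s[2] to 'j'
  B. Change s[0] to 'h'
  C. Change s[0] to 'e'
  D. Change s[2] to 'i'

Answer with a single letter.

Answer: B

Derivation:
Option A: s[2]='h'->'j', delta=(10-8)*7^1 mod 251 = 14, hash=128+14 mod 251 = 142
Option B: s[0]='i'->'h', delta=(8-9)*7^3 mod 251 = 159, hash=128+159 mod 251 = 36 <-- target
Option C: s[0]='i'->'e', delta=(5-9)*7^3 mod 251 = 134, hash=128+134 mod 251 = 11
Option D: s[2]='h'->'i', delta=(9-8)*7^1 mod 251 = 7, hash=128+7 mod 251 = 135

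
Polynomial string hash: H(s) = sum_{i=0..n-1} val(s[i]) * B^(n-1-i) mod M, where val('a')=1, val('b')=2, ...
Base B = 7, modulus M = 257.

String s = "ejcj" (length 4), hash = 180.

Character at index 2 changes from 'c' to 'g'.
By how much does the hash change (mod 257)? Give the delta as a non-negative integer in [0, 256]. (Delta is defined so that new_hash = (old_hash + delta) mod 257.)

Delta formula: (val(new) - val(old)) * B^(n-1-k) mod M
  val('g') - val('c') = 7 - 3 = 4
  B^(n-1-k) = 7^1 mod 257 = 7
  Delta = 4 * 7 mod 257 = 28

Answer: 28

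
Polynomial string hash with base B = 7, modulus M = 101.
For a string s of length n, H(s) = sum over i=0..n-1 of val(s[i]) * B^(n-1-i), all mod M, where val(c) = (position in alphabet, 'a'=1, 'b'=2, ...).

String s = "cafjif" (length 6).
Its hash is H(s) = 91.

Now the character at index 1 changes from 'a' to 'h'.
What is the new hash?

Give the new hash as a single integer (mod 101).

Answer: 31

Derivation:
val('a') = 1, val('h') = 8
Position k = 1, exponent = n-1-k = 4
B^4 mod M = 7^4 mod 101 = 78
Delta = (8 - 1) * 78 mod 101 = 41
New hash = (91 + 41) mod 101 = 31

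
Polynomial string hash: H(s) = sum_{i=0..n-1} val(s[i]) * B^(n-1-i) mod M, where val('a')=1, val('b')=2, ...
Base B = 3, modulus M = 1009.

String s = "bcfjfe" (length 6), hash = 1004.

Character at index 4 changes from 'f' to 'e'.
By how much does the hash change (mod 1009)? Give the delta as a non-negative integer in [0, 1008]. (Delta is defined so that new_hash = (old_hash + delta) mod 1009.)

Answer: 1006

Derivation:
Delta formula: (val(new) - val(old)) * B^(n-1-k) mod M
  val('e') - val('f') = 5 - 6 = -1
  B^(n-1-k) = 3^1 mod 1009 = 3
  Delta = -1 * 3 mod 1009 = 1006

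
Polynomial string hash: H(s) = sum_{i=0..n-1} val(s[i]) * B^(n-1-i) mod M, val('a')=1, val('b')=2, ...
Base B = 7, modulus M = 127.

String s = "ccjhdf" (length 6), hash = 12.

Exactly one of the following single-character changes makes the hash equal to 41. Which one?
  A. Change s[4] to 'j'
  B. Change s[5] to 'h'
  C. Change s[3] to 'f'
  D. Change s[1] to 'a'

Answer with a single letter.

Answer: C

Derivation:
Option A: s[4]='d'->'j', delta=(10-4)*7^1 mod 127 = 42, hash=12+42 mod 127 = 54
Option B: s[5]='f'->'h', delta=(8-6)*7^0 mod 127 = 2, hash=12+2 mod 127 = 14
Option C: s[3]='h'->'f', delta=(6-8)*7^2 mod 127 = 29, hash=12+29 mod 127 = 41 <-- target
Option D: s[1]='c'->'a', delta=(1-3)*7^4 mod 127 = 24, hash=12+24 mod 127 = 36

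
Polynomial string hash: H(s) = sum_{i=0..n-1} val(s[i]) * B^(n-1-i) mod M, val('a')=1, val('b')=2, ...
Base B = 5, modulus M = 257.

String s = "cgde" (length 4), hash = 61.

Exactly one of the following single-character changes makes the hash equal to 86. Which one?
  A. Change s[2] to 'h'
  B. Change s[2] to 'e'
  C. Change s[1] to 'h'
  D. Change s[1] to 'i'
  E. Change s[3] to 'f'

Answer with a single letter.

Option A: s[2]='d'->'h', delta=(8-4)*5^1 mod 257 = 20, hash=61+20 mod 257 = 81
Option B: s[2]='d'->'e', delta=(5-4)*5^1 mod 257 = 5, hash=61+5 mod 257 = 66
Option C: s[1]='g'->'h', delta=(8-7)*5^2 mod 257 = 25, hash=61+25 mod 257 = 86 <-- target
Option D: s[1]='g'->'i', delta=(9-7)*5^2 mod 257 = 50, hash=61+50 mod 257 = 111
Option E: s[3]='e'->'f', delta=(6-5)*5^0 mod 257 = 1, hash=61+1 mod 257 = 62

Answer: C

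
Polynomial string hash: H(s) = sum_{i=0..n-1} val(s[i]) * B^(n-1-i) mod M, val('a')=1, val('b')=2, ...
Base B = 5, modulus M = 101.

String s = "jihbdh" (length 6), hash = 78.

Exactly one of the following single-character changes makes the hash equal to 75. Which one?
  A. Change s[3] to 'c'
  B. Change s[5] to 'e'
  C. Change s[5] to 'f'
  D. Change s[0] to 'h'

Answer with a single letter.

Option A: s[3]='b'->'c', delta=(3-2)*5^2 mod 101 = 25, hash=78+25 mod 101 = 2
Option B: s[5]='h'->'e', delta=(5-8)*5^0 mod 101 = 98, hash=78+98 mod 101 = 75 <-- target
Option C: s[5]='h'->'f', delta=(6-8)*5^0 mod 101 = 99, hash=78+99 mod 101 = 76
Option D: s[0]='j'->'h', delta=(8-10)*5^5 mod 101 = 12, hash=78+12 mod 101 = 90

Answer: B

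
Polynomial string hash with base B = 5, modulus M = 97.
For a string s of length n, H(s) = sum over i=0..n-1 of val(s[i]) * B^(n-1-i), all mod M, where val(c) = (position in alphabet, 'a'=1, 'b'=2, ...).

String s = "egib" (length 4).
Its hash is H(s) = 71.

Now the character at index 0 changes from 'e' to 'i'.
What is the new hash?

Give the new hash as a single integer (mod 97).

val('e') = 5, val('i') = 9
Position k = 0, exponent = n-1-k = 3
B^3 mod M = 5^3 mod 97 = 28
Delta = (9 - 5) * 28 mod 97 = 15
New hash = (71 + 15) mod 97 = 86

Answer: 86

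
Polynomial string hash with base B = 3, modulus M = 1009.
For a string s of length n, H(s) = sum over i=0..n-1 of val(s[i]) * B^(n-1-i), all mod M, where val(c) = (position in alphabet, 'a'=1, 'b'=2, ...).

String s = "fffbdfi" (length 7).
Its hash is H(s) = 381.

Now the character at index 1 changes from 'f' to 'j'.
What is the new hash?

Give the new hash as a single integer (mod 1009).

val('f') = 6, val('j') = 10
Position k = 1, exponent = n-1-k = 5
B^5 mod M = 3^5 mod 1009 = 243
Delta = (10 - 6) * 243 mod 1009 = 972
New hash = (381 + 972) mod 1009 = 344

Answer: 344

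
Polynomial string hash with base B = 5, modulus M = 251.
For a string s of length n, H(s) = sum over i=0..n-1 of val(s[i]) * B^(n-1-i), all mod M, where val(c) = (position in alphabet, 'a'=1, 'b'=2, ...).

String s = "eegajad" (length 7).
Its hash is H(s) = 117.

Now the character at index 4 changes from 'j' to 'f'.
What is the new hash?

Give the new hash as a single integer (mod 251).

val('j') = 10, val('f') = 6
Position k = 4, exponent = n-1-k = 2
B^2 mod M = 5^2 mod 251 = 25
Delta = (6 - 10) * 25 mod 251 = 151
New hash = (117 + 151) mod 251 = 17

Answer: 17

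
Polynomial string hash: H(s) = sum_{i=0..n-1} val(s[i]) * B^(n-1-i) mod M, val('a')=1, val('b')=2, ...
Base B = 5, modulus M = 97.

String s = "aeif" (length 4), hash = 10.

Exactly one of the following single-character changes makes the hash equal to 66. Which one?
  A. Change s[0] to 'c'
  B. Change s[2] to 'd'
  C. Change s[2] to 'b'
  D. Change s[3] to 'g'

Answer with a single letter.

Option A: s[0]='a'->'c', delta=(3-1)*5^3 mod 97 = 56, hash=10+56 mod 97 = 66 <-- target
Option B: s[2]='i'->'d', delta=(4-9)*5^1 mod 97 = 72, hash=10+72 mod 97 = 82
Option C: s[2]='i'->'b', delta=(2-9)*5^1 mod 97 = 62, hash=10+62 mod 97 = 72
Option D: s[3]='f'->'g', delta=(7-6)*5^0 mod 97 = 1, hash=10+1 mod 97 = 11

Answer: A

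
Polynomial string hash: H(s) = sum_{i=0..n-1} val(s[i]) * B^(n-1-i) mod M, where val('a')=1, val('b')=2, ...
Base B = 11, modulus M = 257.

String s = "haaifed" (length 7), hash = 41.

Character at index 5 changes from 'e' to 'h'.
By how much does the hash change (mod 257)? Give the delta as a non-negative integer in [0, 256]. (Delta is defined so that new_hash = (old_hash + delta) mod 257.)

Delta formula: (val(new) - val(old)) * B^(n-1-k) mod M
  val('h') - val('e') = 8 - 5 = 3
  B^(n-1-k) = 11^1 mod 257 = 11
  Delta = 3 * 11 mod 257 = 33

Answer: 33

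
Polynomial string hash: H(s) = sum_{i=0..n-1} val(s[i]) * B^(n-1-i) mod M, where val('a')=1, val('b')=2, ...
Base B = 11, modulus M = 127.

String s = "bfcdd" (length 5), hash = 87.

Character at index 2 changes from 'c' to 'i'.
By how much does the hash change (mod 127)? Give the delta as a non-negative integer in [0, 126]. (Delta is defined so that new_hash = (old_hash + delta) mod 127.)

Answer: 91

Derivation:
Delta formula: (val(new) - val(old)) * B^(n-1-k) mod M
  val('i') - val('c') = 9 - 3 = 6
  B^(n-1-k) = 11^2 mod 127 = 121
  Delta = 6 * 121 mod 127 = 91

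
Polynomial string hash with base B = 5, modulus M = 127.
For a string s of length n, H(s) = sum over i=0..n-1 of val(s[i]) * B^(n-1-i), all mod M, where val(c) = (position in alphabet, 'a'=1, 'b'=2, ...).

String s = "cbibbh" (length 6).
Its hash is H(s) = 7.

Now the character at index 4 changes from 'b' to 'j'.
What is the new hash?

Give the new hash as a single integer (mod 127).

val('b') = 2, val('j') = 10
Position k = 4, exponent = n-1-k = 1
B^1 mod M = 5^1 mod 127 = 5
Delta = (10 - 2) * 5 mod 127 = 40
New hash = (7 + 40) mod 127 = 47

Answer: 47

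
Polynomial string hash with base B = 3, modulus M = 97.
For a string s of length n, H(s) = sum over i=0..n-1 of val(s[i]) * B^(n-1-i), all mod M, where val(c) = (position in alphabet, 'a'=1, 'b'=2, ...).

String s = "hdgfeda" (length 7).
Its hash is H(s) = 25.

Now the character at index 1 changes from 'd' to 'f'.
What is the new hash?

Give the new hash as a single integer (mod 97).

Answer: 26

Derivation:
val('d') = 4, val('f') = 6
Position k = 1, exponent = n-1-k = 5
B^5 mod M = 3^5 mod 97 = 49
Delta = (6 - 4) * 49 mod 97 = 1
New hash = (25 + 1) mod 97 = 26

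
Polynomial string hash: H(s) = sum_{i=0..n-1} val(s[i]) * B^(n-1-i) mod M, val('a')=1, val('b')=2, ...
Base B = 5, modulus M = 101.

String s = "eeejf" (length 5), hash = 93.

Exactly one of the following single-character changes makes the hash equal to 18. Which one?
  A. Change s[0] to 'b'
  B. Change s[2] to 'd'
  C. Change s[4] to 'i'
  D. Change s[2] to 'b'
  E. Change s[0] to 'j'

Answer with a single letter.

Answer: D

Derivation:
Option A: s[0]='e'->'b', delta=(2-5)*5^4 mod 101 = 44, hash=93+44 mod 101 = 36
Option B: s[2]='e'->'d', delta=(4-5)*5^2 mod 101 = 76, hash=93+76 mod 101 = 68
Option C: s[4]='f'->'i', delta=(9-6)*5^0 mod 101 = 3, hash=93+3 mod 101 = 96
Option D: s[2]='e'->'b', delta=(2-5)*5^2 mod 101 = 26, hash=93+26 mod 101 = 18 <-- target
Option E: s[0]='e'->'j', delta=(10-5)*5^4 mod 101 = 95, hash=93+95 mod 101 = 87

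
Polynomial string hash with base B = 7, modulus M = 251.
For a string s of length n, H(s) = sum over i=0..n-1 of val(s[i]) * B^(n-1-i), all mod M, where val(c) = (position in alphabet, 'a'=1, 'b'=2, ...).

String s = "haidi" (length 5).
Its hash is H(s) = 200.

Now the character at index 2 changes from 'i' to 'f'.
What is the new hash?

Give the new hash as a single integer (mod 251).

val('i') = 9, val('f') = 6
Position k = 2, exponent = n-1-k = 2
B^2 mod M = 7^2 mod 251 = 49
Delta = (6 - 9) * 49 mod 251 = 104
New hash = (200 + 104) mod 251 = 53

Answer: 53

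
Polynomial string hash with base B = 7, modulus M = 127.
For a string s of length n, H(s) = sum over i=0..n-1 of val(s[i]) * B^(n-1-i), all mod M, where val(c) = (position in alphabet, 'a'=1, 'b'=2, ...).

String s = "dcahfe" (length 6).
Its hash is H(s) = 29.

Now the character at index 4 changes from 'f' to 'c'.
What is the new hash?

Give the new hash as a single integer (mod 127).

Answer: 8

Derivation:
val('f') = 6, val('c') = 3
Position k = 4, exponent = n-1-k = 1
B^1 mod M = 7^1 mod 127 = 7
Delta = (3 - 6) * 7 mod 127 = 106
New hash = (29 + 106) mod 127 = 8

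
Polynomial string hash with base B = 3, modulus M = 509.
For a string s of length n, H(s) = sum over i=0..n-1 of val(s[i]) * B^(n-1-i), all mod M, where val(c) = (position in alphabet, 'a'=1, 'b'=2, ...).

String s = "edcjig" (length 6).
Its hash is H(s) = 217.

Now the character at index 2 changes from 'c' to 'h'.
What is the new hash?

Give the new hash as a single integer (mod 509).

val('c') = 3, val('h') = 8
Position k = 2, exponent = n-1-k = 3
B^3 mod M = 3^3 mod 509 = 27
Delta = (8 - 3) * 27 mod 509 = 135
New hash = (217 + 135) mod 509 = 352

Answer: 352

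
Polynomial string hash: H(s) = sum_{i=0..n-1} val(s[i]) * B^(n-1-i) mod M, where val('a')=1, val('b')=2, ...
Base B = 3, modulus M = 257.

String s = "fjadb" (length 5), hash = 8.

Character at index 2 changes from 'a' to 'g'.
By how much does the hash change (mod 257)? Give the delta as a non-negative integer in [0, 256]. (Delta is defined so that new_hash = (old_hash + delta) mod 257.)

Delta formula: (val(new) - val(old)) * B^(n-1-k) mod M
  val('g') - val('a') = 7 - 1 = 6
  B^(n-1-k) = 3^2 mod 257 = 9
  Delta = 6 * 9 mod 257 = 54

Answer: 54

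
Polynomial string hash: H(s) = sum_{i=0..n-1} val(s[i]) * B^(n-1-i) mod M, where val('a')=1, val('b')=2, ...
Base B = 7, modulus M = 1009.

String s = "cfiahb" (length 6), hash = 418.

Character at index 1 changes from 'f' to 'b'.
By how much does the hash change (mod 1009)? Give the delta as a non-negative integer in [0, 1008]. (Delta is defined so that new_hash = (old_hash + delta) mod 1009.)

Answer: 486

Derivation:
Delta formula: (val(new) - val(old)) * B^(n-1-k) mod M
  val('b') - val('f') = 2 - 6 = -4
  B^(n-1-k) = 7^4 mod 1009 = 383
  Delta = -4 * 383 mod 1009 = 486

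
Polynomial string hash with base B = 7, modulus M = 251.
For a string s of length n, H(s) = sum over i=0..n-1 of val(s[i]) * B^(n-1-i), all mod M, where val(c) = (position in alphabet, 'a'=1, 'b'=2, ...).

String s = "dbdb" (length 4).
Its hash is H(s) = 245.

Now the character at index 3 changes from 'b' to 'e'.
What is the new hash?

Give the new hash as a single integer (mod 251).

Answer: 248

Derivation:
val('b') = 2, val('e') = 5
Position k = 3, exponent = n-1-k = 0
B^0 mod M = 7^0 mod 251 = 1
Delta = (5 - 2) * 1 mod 251 = 3
New hash = (245 + 3) mod 251 = 248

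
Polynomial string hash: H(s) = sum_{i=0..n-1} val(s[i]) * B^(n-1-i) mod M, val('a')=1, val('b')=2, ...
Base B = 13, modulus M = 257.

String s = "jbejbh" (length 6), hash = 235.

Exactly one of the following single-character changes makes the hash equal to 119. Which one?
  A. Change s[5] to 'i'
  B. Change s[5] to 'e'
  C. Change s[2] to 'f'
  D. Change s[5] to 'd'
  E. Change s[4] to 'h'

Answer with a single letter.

Answer: C

Derivation:
Option A: s[5]='h'->'i', delta=(9-8)*13^0 mod 257 = 1, hash=235+1 mod 257 = 236
Option B: s[5]='h'->'e', delta=(5-8)*13^0 mod 257 = 254, hash=235+254 mod 257 = 232
Option C: s[2]='e'->'f', delta=(6-5)*13^3 mod 257 = 141, hash=235+141 mod 257 = 119 <-- target
Option D: s[5]='h'->'d', delta=(4-8)*13^0 mod 257 = 253, hash=235+253 mod 257 = 231
Option E: s[4]='b'->'h', delta=(8-2)*13^1 mod 257 = 78, hash=235+78 mod 257 = 56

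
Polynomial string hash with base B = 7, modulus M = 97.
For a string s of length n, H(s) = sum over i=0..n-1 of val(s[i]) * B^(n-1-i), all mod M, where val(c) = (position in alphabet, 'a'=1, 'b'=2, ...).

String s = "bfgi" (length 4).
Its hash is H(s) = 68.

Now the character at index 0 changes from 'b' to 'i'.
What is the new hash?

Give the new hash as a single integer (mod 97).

val('b') = 2, val('i') = 9
Position k = 0, exponent = n-1-k = 3
B^3 mod M = 7^3 mod 97 = 52
Delta = (9 - 2) * 52 mod 97 = 73
New hash = (68 + 73) mod 97 = 44

Answer: 44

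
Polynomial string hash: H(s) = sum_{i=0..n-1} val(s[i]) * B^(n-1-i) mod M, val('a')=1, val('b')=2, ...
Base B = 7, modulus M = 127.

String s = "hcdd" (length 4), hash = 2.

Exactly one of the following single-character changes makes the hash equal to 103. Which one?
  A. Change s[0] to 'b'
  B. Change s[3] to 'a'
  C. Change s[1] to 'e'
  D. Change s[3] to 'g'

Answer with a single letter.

Answer: A

Derivation:
Option A: s[0]='h'->'b', delta=(2-8)*7^3 mod 127 = 101, hash=2+101 mod 127 = 103 <-- target
Option B: s[3]='d'->'a', delta=(1-4)*7^0 mod 127 = 124, hash=2+124 mod 127 = 126
Option C: s[1]='c'->'e', delta=(5-3)*7^2 mod 127 = 98, hash=2+98 mod 127 = 100
Option D: s[3]='d'->'g', delta=(7-4)*7^0 mod 127 = 3, hash=2+3 mod 127 = 5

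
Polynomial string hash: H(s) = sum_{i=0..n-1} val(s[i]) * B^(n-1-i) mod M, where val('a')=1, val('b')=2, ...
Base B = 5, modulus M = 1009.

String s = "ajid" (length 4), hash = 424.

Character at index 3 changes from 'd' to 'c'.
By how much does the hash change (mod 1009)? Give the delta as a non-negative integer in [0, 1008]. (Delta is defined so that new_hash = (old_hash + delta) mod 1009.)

Delta formula: (val(new) - val(old)) * B^(n-1-k) mod M
  val('c') - val('d') = 3 - 4 = -1
  B^(n-1-k) = 5^0 mod 1009 = 1
  Delta = -1 * 1 mod 1009 = 1008

Answer: 1008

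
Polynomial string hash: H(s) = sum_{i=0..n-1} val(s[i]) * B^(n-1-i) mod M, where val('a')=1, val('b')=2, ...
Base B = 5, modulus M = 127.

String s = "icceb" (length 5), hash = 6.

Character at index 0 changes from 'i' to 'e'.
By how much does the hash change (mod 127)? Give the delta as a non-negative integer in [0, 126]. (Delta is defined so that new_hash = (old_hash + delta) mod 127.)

Answer: 40

Derivation:
Delta formula: (val(new) - val(old)) * B^(n-1-k) mod M
  val('e') - val('i') = 5 - 9 = -4
  B^(n-1-k) = 5^4 mod 127 = 117
  Delta = -4 * 117 mod 127 = 40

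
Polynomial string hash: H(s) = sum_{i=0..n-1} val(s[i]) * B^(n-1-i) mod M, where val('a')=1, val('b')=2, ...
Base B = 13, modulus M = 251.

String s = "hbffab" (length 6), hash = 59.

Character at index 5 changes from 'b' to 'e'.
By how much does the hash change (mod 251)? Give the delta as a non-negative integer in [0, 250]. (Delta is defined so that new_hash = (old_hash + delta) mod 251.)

Answer: 3

Derivation:
Delta formula: (val(new) - val(old)) * B^(n-1-k) mod M
  val('e') - val('b') = 5 - 2 = 3
  B^(n-1-k) = 13^0 mod 251 = 1
  Delta = 3 * 1 mod 251 = 3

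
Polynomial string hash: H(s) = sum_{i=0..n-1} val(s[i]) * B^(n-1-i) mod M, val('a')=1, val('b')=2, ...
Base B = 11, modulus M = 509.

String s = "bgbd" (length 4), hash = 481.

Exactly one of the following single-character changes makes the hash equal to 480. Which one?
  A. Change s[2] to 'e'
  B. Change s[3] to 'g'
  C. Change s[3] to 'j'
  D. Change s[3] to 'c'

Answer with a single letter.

Answer: D

Derivation:
Option A: s[2]='b'->'e', delta=(5-2)*11^1 mod 509 = 33, hash=481+33 mod 509 = 5
Option B: s[3]='d'->'g', delta=(7-4)*11^0 mod 509 = 3, hash=481+3 mod 509 = 484
Option C: s[3]='d'->'j', delta=(10-4)*11^0 mod 509 = 6, hash=481+6 mod 509 = 487
Option D: s[3]='d'->'c', delta=(3-4)*11^0 mod 509 = 508, hash=481+508 mod 509 = 480 <-- target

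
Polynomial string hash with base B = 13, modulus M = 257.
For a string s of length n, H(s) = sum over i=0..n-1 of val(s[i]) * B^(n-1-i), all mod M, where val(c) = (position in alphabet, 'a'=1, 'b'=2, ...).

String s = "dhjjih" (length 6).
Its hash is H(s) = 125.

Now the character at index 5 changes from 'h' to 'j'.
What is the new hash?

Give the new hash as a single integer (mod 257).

Answer: 127

Derivation:
val('h') = 8, val('j') = 10
Position k = 5, exponent = n-1-k = 0
B^0 mod M = 13^0 mod 257 = 1
Delta = (10 - 8) * 1 mod 257 = 2
New hash = (125 + 2) mod 257 = 127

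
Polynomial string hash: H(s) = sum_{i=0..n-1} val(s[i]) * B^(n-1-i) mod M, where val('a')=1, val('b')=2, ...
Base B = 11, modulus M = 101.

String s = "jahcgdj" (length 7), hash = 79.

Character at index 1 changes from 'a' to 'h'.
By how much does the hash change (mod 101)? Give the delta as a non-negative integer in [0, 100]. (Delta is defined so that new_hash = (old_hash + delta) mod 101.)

Answer: 96

Derivation:
Delta formula: (val(new) - val(old)) * B^(n-1-k) mod M
  val('h') - val('a') = 8 - 1 = 7
  B^(n-1-k) = 11^5 mod 101 = 57
  Delta = 7 * 57 mod 101 = 96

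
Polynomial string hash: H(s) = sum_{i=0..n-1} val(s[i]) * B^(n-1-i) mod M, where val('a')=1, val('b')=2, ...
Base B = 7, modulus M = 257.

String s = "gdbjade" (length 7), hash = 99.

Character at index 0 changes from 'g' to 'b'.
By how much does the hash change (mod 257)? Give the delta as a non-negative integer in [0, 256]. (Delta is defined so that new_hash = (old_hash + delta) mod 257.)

Delta formula: (val(new) - val(old)) * B^(n-1-k) mod M
  val('b') - val('g') = 2 - 7 = -5
  B^(n-1-k) = 7^6 mod 257 = 200
  Delta = -5 * 200 mod 257 = 28

Answer: 28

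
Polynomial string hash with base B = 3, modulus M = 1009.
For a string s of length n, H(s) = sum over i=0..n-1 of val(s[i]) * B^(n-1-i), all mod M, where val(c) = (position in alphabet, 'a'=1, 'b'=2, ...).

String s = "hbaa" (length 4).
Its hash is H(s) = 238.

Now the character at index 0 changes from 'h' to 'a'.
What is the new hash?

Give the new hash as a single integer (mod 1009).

Answer: 49

Derivation:
val('h') = 8, val('a') = 1
Position k = 0, exponent = n-1-k = 3
B^3 mod M = 3^3 mod 1009 = 27
Delta = (1 - 8) * 27 mod 1009 = 820
New hash = (238 + 820) mod 1009 = 49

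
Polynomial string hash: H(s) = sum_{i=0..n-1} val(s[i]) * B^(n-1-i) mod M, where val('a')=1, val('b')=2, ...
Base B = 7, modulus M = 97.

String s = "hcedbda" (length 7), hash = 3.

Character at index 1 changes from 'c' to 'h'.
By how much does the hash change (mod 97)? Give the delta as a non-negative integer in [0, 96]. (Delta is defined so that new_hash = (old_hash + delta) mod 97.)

Answer: 33

Derivation:
Delta formula: (val(new) - val(old)) * B^(n-1-k) mod M
  val('h') - val('c') = 8 - 3 = 5
  B^(n-1-k) = 7^5 mod 97 = 26
  Delta = 5 * 26 mod 97 = 33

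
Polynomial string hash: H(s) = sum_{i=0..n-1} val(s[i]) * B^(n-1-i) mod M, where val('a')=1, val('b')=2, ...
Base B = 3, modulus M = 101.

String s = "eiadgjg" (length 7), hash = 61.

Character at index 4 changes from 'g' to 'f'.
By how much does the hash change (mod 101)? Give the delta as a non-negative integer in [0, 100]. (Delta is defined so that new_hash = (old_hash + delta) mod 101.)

Delta formula: (val(new) - val(old)) * B^(n-1-k) mod M
  val('f') - val('g') = 6 - 7 = -1
  B^(n-1-k) = 3^2 mod 101 = 9
  Delta = -1 * 9 mod 101 = 92

Answer: 92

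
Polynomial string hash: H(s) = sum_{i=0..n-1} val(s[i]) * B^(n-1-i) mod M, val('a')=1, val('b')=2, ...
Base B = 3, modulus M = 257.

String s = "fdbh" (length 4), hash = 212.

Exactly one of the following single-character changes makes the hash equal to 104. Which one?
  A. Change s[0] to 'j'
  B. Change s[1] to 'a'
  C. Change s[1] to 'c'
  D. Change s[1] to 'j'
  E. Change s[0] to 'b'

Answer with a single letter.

Answer: E

Derivation:
Option A: s[0]='f'->'j', delta=(10-6)*3^3 mod 257 = 108, hash=212+108 mod 257 = 63
Option B: s[1]='d'->'a', delta=(1-4)*3^2 mod 257 = 230, hash=212+230 mod 257 = 185
Option C: s[1]='d'->'c', delta=(3-4)*3^2 mod 257 = 248, hash=212+248 mod 257 = 203
Option D: s[1]='d'->'j', delta=(10-4)*3^2 mod 257 = 54, hash=212+54 mod 257 = 9
Option E: s[0]='f'->'b', delta=(2-6)*3^3 mod 257 = 149, hash=212+149 mod 257 = 104 <-- target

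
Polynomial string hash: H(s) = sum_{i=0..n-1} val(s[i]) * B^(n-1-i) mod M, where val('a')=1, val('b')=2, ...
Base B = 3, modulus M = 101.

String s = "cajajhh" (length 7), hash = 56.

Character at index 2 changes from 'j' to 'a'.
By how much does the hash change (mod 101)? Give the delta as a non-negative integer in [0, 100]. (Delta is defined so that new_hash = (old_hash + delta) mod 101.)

Delta formula: (val(new) - val(old)) * B^(n-1-k) mod M
  val('a') - val('j') = 1 - 10 = -9
  B^(n-1-k) = 3^4 mod 101 = 81
  Delta = -9 * 81 mod 101 = 79

Answer: 79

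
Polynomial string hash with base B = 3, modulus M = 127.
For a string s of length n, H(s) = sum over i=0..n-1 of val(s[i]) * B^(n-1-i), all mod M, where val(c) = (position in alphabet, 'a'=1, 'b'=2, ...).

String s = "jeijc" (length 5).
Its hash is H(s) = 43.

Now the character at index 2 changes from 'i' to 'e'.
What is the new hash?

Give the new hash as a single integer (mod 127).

val('i') = 9, val('e') = 5
Position k = 2, exponent = n-1-k = 2
B^2 mod M = 3^2 mod 127 = 9
Delta = (5 - 9) * 9 mod 127 = 91
New hash = (43 + 91) mod 127 = 7

Answer: 7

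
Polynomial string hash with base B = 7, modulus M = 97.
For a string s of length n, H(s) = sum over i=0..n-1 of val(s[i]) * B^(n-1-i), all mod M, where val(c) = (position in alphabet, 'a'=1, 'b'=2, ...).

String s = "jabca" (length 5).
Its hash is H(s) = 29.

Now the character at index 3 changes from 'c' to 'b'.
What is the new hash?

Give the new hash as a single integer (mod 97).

Answer: 22

Derivation:
val('c') = 3, val('b') = 2
Position k = 3, exponent = n-1-k = 1
B^1 mod M = 7^1 mod 97 = 7
Delta = (2 - 3) * 7 mod 97 = 90
New hash = (29 + 90) mod 97 = 22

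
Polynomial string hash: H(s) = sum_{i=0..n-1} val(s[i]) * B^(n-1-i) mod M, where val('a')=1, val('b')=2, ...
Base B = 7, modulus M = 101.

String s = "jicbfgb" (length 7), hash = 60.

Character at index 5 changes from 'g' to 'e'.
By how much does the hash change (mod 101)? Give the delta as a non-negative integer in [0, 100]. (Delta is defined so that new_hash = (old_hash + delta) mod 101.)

Answer: 87

Derivation:
Delta formula: (val(new) - val(old)) * B^(n-1-k) mod M
  val('e') - val('g') = 5 - 7 = -2
  B^(n-1-k) = 7^1 mod 101 = 7
  Delta = -2 * 7 mod 101 = 87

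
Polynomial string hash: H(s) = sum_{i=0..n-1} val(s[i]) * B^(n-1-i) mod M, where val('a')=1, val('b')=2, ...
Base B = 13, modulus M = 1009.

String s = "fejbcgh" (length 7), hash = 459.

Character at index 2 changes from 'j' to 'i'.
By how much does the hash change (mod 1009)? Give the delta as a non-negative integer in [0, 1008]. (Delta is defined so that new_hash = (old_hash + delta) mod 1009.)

Answer: 700

Derivation:
Delta formula: (val(new) - val(old)) * B^(n-1-k) mod M
  val('i') - val('j') = 9 - 10 = -1
  B^(n-1-k) = 13^4 mod 1009 = 309
  Delta = -1 * 309 mod 1009 = 700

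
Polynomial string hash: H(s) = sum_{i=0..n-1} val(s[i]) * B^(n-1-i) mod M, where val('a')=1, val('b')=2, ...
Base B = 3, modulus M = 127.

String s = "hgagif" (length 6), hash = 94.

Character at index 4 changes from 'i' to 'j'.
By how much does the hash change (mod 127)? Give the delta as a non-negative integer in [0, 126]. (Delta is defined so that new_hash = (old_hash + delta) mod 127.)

Delta formula: (val(new) - val(old)) * B^(n-1-k) mod M
  val('j') - val('i') = 10 - 9 = 1
  B^(n-1-k) = 3^1 mod 127 = 3
  Delta = 1 * 3 mod 127 = 3

Answer: 3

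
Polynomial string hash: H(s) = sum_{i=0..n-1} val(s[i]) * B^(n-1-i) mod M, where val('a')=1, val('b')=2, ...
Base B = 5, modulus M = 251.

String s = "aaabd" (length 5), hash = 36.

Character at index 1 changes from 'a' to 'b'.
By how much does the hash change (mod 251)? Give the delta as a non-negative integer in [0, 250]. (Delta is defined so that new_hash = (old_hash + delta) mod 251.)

Answer: 125

Derivation:
Delta formula: (val(new) - val(old)) * B^(n-1-k) mod M
  val('b') - val('a') = 2 - 1 = 1
  B^(n-1-k) = 5^3 mod 251 = 125
  Delta = 1 * 125 mod 251 = 125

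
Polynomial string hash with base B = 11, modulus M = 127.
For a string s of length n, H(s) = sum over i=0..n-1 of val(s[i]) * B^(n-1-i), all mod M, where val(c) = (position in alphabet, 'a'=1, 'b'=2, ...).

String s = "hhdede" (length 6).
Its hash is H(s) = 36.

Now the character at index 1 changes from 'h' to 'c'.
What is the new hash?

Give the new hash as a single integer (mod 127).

Answer: 110

Derivation:
val('h') = 8, val('c') = 3
Position k = 1, exponent = n-1-k = 4
B^4 mod M = 11^4 mod 127 = 36
Delta = (3 - 8) * 36 mod 127 = 74
New hash = (36 + 74) mod 127 = 110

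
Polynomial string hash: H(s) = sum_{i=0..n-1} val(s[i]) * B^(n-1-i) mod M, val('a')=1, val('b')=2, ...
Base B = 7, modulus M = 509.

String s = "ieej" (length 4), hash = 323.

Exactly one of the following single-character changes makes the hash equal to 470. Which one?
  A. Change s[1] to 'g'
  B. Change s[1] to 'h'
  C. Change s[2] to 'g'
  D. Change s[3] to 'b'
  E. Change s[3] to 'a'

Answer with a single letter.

Option A: s[1]='e'->'g', delta=(7-5)*7^2 mod 509 = 98, hash=323+98 mod 509 = 421
Option B: s[1]='e'->'h', delta=(8-5)*7^2 mod 509 = 147, hash=323+147 mod 509 = 470 <-- target
Option C: s[2]='e'->'g', delta=(7-5)*7^1 mod 509 = 14, hash=323+14 mod 509 = 337
Option D: s[3]='j'->'b', delta=(2-10)*7^0 mod 509 = 501, hash=323+501 mod 509 = 315
Option E: s[3]='j'->'a', delta=(1-10)*7^0 mod 509 = 500, hash=323+500 mod 509 = 314

Answer: B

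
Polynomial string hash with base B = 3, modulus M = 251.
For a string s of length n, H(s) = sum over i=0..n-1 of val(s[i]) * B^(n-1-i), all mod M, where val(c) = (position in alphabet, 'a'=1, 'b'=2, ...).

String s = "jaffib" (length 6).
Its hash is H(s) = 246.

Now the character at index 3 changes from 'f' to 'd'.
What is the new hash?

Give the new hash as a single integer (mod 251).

Answer: 228

Derivation:
val('f') = 6, val('d') = 4
Position k = 3, exponent = n-1-k = 2
B^2 mod M = 3^2 mod 251 = 9
Delta = (4 - 6) * 9 mod 251 = 233
New hash = (246 + 233) mod 251 = 228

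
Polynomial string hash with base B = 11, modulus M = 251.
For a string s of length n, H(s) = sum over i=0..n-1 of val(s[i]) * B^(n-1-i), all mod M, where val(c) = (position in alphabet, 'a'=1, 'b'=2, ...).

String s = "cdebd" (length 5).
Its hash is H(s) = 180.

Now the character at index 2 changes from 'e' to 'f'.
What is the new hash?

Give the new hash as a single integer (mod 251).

val('e') = 5, val('f') = 6
Position k = 2, exponent = n-1-k = 2
B^2 mod M = 11^2 mod 251 = 121
Delta = (6 - 5) * 121 mod 251 = 121
New hash = (180 + 121) mod 251 = 50

Answer: 50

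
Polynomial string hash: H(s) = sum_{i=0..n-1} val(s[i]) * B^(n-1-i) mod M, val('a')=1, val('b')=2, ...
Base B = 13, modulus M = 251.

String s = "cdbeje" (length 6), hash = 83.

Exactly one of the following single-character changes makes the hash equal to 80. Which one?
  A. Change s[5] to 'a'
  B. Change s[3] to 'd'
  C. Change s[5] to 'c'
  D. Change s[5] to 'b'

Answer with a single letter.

Option A: s[5]='e'->'a', delta=(1-5)*13^0 mod 251 = 247, hash=83+247 mod 251 = 79
Option B: s[3]='e'->'d', delta=(4-5)*13^2 mod 251 = 82, hash=83+82 mod 251 = 165
Option C: s[5]='e'->'c', delta=(3-5)*13^0 mod 251 = 249, hash=83+249 mod 251 = 81
Option D: s[5]='e'->'b', delta=(2-5)*13^0 mod 251 = 248, hash=83+248 mod 251 = 80 <-- target

Answer: D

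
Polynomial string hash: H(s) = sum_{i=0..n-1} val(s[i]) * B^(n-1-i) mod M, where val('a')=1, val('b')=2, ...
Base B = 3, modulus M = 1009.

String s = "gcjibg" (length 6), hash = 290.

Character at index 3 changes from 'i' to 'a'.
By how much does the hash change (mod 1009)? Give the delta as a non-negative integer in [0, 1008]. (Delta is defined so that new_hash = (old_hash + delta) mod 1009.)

Answer: 937

Derivation:
Delta formula: (val(new) - val(old)) * B^(n-1-k) mod M
  val('a') - val('i') = 1 - 9 = -8
  B^(n-1-k) = 3^2 mod 1009 = 9
  Delta = -8 * 9 mod 1009 = 937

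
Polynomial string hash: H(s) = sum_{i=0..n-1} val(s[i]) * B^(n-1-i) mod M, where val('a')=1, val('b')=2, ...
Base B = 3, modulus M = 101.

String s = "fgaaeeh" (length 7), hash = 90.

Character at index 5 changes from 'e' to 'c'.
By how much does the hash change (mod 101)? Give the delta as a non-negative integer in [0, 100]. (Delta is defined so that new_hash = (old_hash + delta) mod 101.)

Delta formula: (val(new) - val(old)) * B^(n-1-k) mod M
  val('c') - val('e') = 3 - 5 = -2
  B^(n-1-k) = 3^1 mod 101 = 3
  Delta = -2 * 3 mod 101 = 95

Answer: 95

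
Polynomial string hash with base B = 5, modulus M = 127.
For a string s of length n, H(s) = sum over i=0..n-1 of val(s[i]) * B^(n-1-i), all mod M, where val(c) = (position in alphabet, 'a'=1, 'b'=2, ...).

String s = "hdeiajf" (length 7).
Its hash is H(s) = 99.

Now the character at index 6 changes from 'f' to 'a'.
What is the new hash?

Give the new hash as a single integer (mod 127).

Answer: 94

Derivation:
val('f') = 6, val('a') = 1
Position k = 6, exponent = n-1-k = 0
B^0 mod M = 5^0 mod 127 = 1
Delta = (1 - 6) * 1 mod 127 = 122
New hash = (99 + 122) mod 127 = 94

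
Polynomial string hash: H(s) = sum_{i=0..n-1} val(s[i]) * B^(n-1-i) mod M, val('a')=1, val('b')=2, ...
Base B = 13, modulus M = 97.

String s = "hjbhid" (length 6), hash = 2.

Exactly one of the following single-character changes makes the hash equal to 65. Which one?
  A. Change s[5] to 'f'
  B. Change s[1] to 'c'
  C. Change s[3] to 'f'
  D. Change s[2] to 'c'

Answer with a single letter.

Answer: D

Derivation:
Option A: s[5]='d'->'f', delta=(6-4)*13^0 mod 97 = 2, hash=2+2 mod 97 = 4
Option B: s[1]='j'->'c', delta=(3-10)*13^4 mod 97 = 87, hash=2+87 mod 97 = 89
Option C: s[3]='h'->'f', delta=(6-8)*13^2 mod 97 = 50, hash=2+50 mod 97 = 52
Option D: s[2]='b'->'c', delta=(3-2)*13^3 mod 97 = 63, hash=2+63 mod 97 = 65 <-- target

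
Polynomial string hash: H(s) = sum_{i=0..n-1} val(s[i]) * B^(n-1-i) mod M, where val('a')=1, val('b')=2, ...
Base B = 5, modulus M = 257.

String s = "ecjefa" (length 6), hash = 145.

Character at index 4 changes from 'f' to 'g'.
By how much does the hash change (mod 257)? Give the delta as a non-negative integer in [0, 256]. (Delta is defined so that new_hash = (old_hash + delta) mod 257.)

Delta formula: (val(new) - val(old)) * B^(n-1-k) mod M
  val('g') - val('f') = 7 - 6 = 1
  B^(n-1-k) = 5^1 mod 257 = 5
  Delta = 1 * 5 mod 257 = 5

Answer: 5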